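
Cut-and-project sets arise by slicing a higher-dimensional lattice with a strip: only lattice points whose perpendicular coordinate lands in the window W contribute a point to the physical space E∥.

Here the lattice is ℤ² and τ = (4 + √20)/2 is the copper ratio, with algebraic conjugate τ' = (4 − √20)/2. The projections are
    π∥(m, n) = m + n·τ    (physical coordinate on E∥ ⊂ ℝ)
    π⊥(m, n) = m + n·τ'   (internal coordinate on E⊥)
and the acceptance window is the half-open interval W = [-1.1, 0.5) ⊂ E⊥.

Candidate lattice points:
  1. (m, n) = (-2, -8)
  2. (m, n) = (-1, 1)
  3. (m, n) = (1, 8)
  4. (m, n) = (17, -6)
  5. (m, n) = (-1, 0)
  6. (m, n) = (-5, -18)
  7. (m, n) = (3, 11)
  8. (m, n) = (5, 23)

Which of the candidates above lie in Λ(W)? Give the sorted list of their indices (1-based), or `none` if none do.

1, 3, 5, 6, 7, 8

τ' = (4−√20)/2 ≈ -0.23607.
candidate 1: (m,n)=(-2,-8) → π∥ = -2-8·τ ≈ -35.88854, π⊥ = -2-8·τ' ≈ -0.11146 ∈ [-1.1, 0.5) ⇒ IN Λ
candidate 2: (m,n)=(-1,1) → π∥ = -1+1·τ ≈ 3.23607, π⊥ = -1+1·τ' ≈ -1.23607 ∉ [-1.1, 0.5) ⇒ out
candidate 3: (m,n)=(1,8) → π∥ = 1+8·τ ≈ 34.88854, π⊥ = 1+8·τ' ≈ -0.88854 ∈ [-1.1, 0.5) ⇒ IN Λ
candidate 4: (m,n)=(17,-6) → π∥ = 17-6·τ ≈ -8.41641, π⊥ = 17-6·τ' ≈ 18.41641 ∉ [-1.1, 0.5) ⇒ out
candidate 5: (m,n)=(-1,0) → π∥ = -1+0·τ ≈ -1.00000, π⊥ = -1+0·τ' ≈ -1.00000 ∈ [-1.1, 0.5) ⇒ IN Λ
candidate 6: (m,n)=(-5,-18) → π∥ = -5-18·τ ≈ -81.24922, π⊥ = -5-18·τ' ≈ -0.75078 ∈ [-1.1, 0.5) ⇒ IN Λ
candidate 7: (m,n)=(3,11) → π∥ = 3+11·τ ≈ 49.59675, π⊥ = 3+11·τ' ≈ 0.40325 ∈ [-1.1, 0.5) ⇒ IN Λ
candidate 8: (m,n)=(5,23) → π∥ = 5+23·τ ≈ 102.42956, π⊥ = 5+23·τ' ≈ -0.42956 ∈ [-1.1, 0.5) ⇒ IN Λ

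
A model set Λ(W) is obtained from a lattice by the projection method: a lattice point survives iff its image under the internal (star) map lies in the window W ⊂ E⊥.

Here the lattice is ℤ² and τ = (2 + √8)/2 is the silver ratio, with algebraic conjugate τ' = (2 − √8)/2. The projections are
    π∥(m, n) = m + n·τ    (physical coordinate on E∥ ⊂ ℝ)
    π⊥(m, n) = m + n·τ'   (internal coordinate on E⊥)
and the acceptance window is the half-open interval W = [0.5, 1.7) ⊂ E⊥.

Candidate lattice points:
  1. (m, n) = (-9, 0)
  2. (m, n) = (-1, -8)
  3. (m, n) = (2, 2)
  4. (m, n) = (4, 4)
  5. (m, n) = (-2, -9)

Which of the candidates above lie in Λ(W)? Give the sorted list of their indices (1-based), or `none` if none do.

3

Numerically τ ≈ 2.4142 and τ' = −1/τ ≈ -0.4142.
candidate 1: (m,n)=(-9,0) → π∥ = -9+0·τ ≈ -9.0000, π⊥ = -9+0·τ' ≈ -9.0000 ∉ [0.5, 1.7) ⇒ out
candidate 2: (m,n)=(-1,-8) → π∥ = -1-8·τ ≈ -20.3137, π⊥ = -1-8·τ' ≈ 2.3137 ∉ [0.5, 1.7) ⇒ out
candidate 3: (m,n)=(2,2) → π∥ = 2+2·τ ≈ 6.8284, π⊥ = 2+2·τ' ≈ 1.1716 ∈ [0.5, 1.7) ⇒ IN Λ
candidate 4: (m,n)=(4,4) → π∥ = 4+4·τ ≈ 13.6569, π⊥ = 4+4·τ' ≈ 2.3431 ∉ [0.5, 1.7) ⇒ out
candidate 5: (m,n)=(-2,-9) → π∥ = -2-9·τ ≈ -23.7279, π⊥ = -2-9·τ' ≈ 1.7279 ∉ [0.5, 1.7) ⇒ out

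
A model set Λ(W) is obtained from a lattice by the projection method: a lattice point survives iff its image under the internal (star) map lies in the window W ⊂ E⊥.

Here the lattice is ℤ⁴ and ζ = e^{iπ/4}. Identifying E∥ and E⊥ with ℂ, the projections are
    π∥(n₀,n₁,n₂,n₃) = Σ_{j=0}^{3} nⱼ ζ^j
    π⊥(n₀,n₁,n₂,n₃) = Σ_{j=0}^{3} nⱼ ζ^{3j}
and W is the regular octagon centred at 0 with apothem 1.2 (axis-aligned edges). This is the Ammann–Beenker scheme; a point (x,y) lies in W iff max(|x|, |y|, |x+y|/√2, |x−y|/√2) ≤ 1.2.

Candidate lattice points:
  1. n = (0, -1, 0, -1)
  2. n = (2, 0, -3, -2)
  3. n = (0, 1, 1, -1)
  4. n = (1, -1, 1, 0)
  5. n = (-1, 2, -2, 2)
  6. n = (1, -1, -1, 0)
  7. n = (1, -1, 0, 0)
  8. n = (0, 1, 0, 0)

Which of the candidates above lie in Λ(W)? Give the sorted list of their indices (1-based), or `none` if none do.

8

π⊥(n) = n₀ + n₁ζ³ + n₂ζ⁶ + n₃ζ⁹ where ζ = e^{iπ/4}.
candidate 1: n = (0, -1, 0, -1) → π⊥ ≈ (+0.0000, -1.4142); max(|x|,|y|,|x±y|/√2) = 1.4142 > 1.2 ⇒ ∉ W
candidate 2: n = (2, 0, -3, -2) → π⊥ ≈ (+0.5858, +1.5858); max(|x|,|y|,|x±y|/√2) = 1.5858 > 1.2 ⇒ ∉ W
candidate 3: n = (0, 1, 1, -1) → π⊥ ≈ (-1.4142, -1.0000); max(|x|,|y|,|x±y|/√2) = 1.7071 > 1.2 ⇒ ∉ W
candidate 4: n = (1, -1, 1, 0) → π⊥ ≈ (+1.7071, -1.7071); max(|x|,|y|,|x±y|/√2) = 2.4142 > 1.2 ⇒ ∉ W
candidate 5: n = (-1, 2, -2, 2) → π⊥ ≈ (-1.0000, +4.8284); max(|x|,|y|,|x±y|/√2) = 4.8284 > 1.2 ⇒ ∉ W
candidate 6: n = (1, -1, -1, 0) → π⊥ ≈ (+1.7071, +0.2929); max(|x|,|y|,|x±y|/√2) = 1.7071 > 1.2 ⇒ ∉ W
candidate 7: n = (1, -1, 0, 0) → π⊥ ≈ (+1.7071, -0.7071); max(|x|,|y|,|x±y|/√2) = 1.7071 > 1.2 ⇒ ∉ W
candidate 8: n = (0, 1, 0, 0) → π⊥ ≈ (-0.7071, +0.7071); max(|x|,|y|,|x±y|/√2) = 1.0000 ≤ 1.2 ⇒ ∈ W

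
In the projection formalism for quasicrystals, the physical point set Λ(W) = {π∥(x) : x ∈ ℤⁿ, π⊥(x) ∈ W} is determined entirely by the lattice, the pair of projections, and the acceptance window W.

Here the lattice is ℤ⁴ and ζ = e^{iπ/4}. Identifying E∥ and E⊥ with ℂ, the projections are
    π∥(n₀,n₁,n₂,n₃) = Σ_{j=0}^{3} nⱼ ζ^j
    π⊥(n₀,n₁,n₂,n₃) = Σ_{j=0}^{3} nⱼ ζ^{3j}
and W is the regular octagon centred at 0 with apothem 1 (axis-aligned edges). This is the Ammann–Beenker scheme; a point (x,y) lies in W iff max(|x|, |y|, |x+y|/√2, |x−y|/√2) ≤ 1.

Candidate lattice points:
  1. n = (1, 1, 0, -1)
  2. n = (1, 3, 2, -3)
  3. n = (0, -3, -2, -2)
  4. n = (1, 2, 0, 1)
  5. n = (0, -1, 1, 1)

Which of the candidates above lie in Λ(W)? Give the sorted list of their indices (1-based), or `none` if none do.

1

π⊥(n) = n₀ + n₁ζ³ + n₂ζ⁶ + n₃ζ⁹ where ζ = e^{iπ/4}.
#1 (1, 1, 0, -1): internal (-0.414214, 0.000000); octagon support 0.414214 vs apothem 1 → ∈ W
#2 (1, 3, 2, -3): internal (-3.242641, -2.000000); octagon support 3.707107 vs apothem 1 → ∉ W
#3 (0, -3, -2, -2): internal (0.707107, -1.535534); octagon support 1.585786 vs apothem 1 → ∉ W
#4 (1, 2, 0, 1): internal (0.292893, 2.121320); octagon support 2.121320 vs apothem 1 → ∉ W
#5 (0, -1, 1, 1): internal (1.414214, -1.000000); octagon support 1.707107 vs apothem 1 → ∉ W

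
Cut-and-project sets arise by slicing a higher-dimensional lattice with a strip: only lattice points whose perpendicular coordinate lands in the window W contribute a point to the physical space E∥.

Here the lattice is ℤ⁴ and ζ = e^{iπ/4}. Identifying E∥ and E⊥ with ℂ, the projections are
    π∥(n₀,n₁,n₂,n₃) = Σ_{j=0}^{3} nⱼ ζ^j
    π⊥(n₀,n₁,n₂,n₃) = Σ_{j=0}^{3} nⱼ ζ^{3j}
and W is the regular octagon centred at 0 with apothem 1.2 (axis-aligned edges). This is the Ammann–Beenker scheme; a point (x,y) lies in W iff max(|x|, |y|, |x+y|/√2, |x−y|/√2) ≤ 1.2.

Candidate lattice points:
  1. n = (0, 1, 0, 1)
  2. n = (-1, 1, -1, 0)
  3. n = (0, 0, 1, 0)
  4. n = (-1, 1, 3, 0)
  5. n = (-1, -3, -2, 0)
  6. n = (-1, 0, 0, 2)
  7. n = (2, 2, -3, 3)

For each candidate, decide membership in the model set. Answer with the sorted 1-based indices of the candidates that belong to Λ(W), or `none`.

With ζ = e^{iπ/4} the internal vectors are ζ^0,ζ^3,ζ^6,ζ^9.
#1 (0, 1, 0, 1): internal (0.00000, 1.41421); octagon support 1.41421 vs apothem 1.2 → ∉ W
#2 (-1, 1, -1, 0): internal (-1.70711, 1.70711); octagon support 2.41421 vs apothem 1.2 → ∉ W
#3 (0, 0, 1, 0): internal (0.00000, -1.00000); octagon support 1.00000 vs apothem 1.2 → ∈ W
#4 (-1, 1, 3, 0): internal (-1.70711, -2.29289); octagon support 2.82843 vs apothem 1.2 → ∉ W
#5 (-1, -3, -2, 0): internal (1.12132, -0.12132); octagon support 1.12132 vs apothem 1.2 → ∈ W
#6 (-1, 0, 0, 2): internal (0.41421, 1.41421); octagon support 1.41421 vs apothem 1.2 → ∉ W
#7 (2, 2, -3, 3): internal (2.70711, 6.53553); octagon support 6.53553 vs apothem 1.2 → ∉ W

3, 5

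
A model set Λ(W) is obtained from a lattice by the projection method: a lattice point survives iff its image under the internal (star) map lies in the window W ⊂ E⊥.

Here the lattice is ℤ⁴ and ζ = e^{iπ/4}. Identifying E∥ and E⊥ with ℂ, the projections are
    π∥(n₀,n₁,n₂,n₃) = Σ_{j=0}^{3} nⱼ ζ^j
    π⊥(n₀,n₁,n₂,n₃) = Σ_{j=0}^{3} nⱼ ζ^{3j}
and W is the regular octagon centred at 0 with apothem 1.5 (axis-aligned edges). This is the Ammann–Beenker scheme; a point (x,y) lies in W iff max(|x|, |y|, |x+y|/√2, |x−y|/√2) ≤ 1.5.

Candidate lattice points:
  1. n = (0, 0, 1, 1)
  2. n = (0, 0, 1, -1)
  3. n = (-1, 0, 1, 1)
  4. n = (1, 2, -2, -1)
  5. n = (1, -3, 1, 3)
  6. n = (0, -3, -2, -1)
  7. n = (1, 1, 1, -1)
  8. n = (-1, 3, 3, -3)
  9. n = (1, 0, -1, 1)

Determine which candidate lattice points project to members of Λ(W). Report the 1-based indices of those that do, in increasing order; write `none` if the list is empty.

Internal map: ζ^{3j} for j=0..3 gives (1,0), (−√2/2,√2/2), (0,−1), (√2/2,√2/2).
candidate 1: n = (0, 0, 1, 1) → π⊥ ≈ (+0.707107, -0.292893); max(|x|,|y|,|x±y|/√2) = 0.707107 ≤ 1.5 ⇒ ∈ W
candidate 2: n = (0, 0, 1, -1) → π⊥ ≈ (-0.707107, -1.707107); max(|x|,|y|,|x±y|/√2) = 1.707107 > 1.5 ⇒ ∉ W
candidate 3: n = (-1, 0, 1, 1) → π⊥ ≈ (-0.292893, -0.292893); max(|x|,|y|,|x±y|/√2) = 0.414214 ≤ 1.5 ⇒ ∈ W
candidate 4: n = (1, 2, -2, -1) → π⊥ ≈ (-1.121320, +2.707107); max(|x|,|y|,|x±y|/√2) = 2.707107 > 1.5 ⇒ ∉ W
candidate 5: n = (1, -3, 1, 3) → π⊥ ≈ (+5.242641, -1.000000); max(|x|,|y|,|x±y|/√2) = 5.242641 > 1.5 ⇒ ∉ W
candidate 6: n = (0, -3, -2, -1) → π⊥ ≈ (+1.414214, -0.828427); max(|x|,|y|,|x±y|/√2) = 1.585786 > 1.5 ⇒ ∉ W
candidate 7: n = (1, 1, 1, -1) → π⊥ ≈ (-0.414214, -1.000000); max(|x|,|y|,|x±y|/√2) = 1.000000 ≤ 1.5 ⇒ ∈ W
candidate 8: n = (-1, 3, 3, -3) → π⊥ ≈ (-5.242641, -3.000000); max(|x|,|y|,|x±y|/√2) = 5.828427 > 1.5 ⇒ ∉ W
candidate 9: n = (1, 0, -1, 1) → π⊥ ≈ (+1.707107, +1.707107); max(|x|,|y|,|x±y|/√2) = 2.414214 > 1.5 ⇒ ∉ W

1, 3, 7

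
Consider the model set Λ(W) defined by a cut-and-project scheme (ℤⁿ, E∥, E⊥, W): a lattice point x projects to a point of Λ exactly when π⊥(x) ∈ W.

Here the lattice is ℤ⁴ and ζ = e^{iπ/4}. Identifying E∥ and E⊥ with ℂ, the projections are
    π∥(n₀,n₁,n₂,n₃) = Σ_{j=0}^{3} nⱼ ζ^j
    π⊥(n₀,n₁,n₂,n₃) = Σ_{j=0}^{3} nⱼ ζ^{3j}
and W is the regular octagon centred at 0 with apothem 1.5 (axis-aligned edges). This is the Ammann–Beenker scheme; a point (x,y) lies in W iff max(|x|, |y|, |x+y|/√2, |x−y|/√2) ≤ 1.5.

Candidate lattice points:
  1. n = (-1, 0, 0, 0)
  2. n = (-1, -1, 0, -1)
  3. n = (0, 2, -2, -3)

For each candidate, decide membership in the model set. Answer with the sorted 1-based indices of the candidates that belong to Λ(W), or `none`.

Internal map: ζ^{3j} for j=0..3 gives (1,0), (−√2/2,√2/2), (0,−1), (√2/2,√2/2).
#1 (-1, 0, 0, 0): internal (-1.00000, 0.00000); octagon support 1.00000 vs apothem 1.5 → ∈ W
#2 (-1, -1, 0, -1): internal (-1.00000, -1.41421); octagon support 1.70711 vs apothem 1.5 → ∉ W
#3 (0, 2, -2, -3): internal (-3.53553, 1.29289); octagon support 3.53553 vs apothem 1.5 → ∉ W

1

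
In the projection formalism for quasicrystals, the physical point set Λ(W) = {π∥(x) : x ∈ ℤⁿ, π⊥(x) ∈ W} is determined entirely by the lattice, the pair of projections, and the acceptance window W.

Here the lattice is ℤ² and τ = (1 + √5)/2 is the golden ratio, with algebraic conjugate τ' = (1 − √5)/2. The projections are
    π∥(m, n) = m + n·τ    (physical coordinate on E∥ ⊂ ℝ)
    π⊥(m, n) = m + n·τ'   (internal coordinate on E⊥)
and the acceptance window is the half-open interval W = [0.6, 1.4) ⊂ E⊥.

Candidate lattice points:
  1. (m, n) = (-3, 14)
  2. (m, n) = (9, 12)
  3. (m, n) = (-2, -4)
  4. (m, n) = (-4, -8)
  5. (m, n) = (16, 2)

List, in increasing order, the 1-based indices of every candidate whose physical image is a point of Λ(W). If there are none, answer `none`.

Compute τ' = (1−√5)/2 = -0.618034, so π⊥(m,n) = m -0.618034·n.
#1 (-3,14): internal coord -3 + (14)·τ' = -11.652476; -11.652476 ∉ [0.6, 1.4) → out
#2 (9,12): internal coord 9 + (12)·τ' = +1.583592; +1.583592 ∉ [0.6, 1.4) → out
#3 (-2,-4): internal coord -2 + (-4)·τ' = +0.472136; +0.472136 ∉ [0.6, 1.4) → out
#4 (-4,-8): internal coord -4 + (-8)·τ' = +0.944272; +0.944272 ∈ [0.6, 1.4) → IN Λ
#5 (16,2): internal coord 16 + (2)·τ' = +14.763932; +14.763932 ∉ [0.6, 1.4) → out

4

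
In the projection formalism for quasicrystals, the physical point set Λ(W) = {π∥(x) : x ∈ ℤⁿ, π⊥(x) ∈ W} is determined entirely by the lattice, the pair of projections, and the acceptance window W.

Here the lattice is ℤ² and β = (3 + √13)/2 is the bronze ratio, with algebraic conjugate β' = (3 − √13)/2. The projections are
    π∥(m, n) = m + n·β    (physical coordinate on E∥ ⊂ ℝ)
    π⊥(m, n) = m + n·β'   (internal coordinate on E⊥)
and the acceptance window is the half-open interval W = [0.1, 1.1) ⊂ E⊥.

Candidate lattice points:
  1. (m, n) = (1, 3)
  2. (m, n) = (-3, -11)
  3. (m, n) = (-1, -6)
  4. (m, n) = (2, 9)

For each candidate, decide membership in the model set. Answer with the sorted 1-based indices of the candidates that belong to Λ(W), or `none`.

β' = (3−√13)/2 ≈ -0.302776.
[1] lift (1,3): star map gives 0.091673; window check 0.1 ≤ 0.091673 < 1.1 is false → out
[2] lift (-3,-11): star map gives 0.330532; window check 0.1 ≤ 0.330532 < 1.1 is true → IN Λ
[3] lift (-1,-6): star map gives 0.816654; window check 0.1 ≤ 0.816654 < 1.1 is true → IN Λ
[4] lift (2,9): star map gives -0.724981; window check 0.1 ≤ -0.724981 < 1.1 is false → out

2, 3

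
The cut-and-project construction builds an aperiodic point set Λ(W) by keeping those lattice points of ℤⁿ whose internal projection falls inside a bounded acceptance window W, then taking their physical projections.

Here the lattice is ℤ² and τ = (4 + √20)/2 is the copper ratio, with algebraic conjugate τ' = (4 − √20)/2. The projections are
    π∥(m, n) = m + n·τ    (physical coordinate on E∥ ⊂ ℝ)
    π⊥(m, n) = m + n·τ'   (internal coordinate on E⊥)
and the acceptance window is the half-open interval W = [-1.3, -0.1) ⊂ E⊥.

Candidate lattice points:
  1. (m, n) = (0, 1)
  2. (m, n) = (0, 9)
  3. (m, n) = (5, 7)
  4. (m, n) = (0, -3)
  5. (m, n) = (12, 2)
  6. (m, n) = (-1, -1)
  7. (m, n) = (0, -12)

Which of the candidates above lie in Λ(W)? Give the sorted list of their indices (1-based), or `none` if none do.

Compute τ' = (4−√20)/2 = -0.2361, so π⊥(m,n) = m -0.2361·n.
[1] lift (0,1): star map gives -0.2361; window check -1.3 ≤ -0.2361 < -0.1 is true → IN Λ
[2] lift (0,9): star map gives -2.1246; window check -1.3 ≤ -2.1246 < -0.1 is false → out
[3] lift (5,7): star map gives 3.3475; window check -1.3 ≤ 3.3475 < -0.1 is false → out
[4] lift (0,-3): star map gives 0.7082; window check -1.3 ≤ 0.7082 < -0.1 is false → out
[5] lift (12,2): star map gives 11.5279; window check -1.3 ≤ 11.5279 < -0.1 is false → out
[6] lift (-1,-1): star map gives -0.7639; window check -1.3 ≤ -0.7639 < -0.1 is true → IN Λ
[7] lift (0,-12): star map gives 2.8328; window check -1.3 ≤ 2.8328 < -0.1 is false → out

1, 6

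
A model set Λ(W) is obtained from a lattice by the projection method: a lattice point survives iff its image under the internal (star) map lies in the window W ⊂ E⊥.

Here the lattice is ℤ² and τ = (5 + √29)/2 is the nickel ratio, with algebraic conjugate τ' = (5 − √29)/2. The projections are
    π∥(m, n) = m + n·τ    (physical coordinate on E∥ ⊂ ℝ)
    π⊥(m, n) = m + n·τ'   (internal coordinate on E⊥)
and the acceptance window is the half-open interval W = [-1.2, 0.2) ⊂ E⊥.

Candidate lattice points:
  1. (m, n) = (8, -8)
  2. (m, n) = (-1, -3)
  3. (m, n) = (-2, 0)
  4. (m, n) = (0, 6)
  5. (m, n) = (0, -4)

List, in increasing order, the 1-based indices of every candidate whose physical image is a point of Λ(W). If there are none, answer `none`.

τ' = (5−√29)/2 ≈ -0.19258.
#1 (8,-8): internal coord 8 + (-8)·τ' = +9.54066; +9.54066 ∉ [-1.2, 0.2) → out
#2 (-1,-3): internal coord -1 + (-3)·τ' = -0.42225; -0.42225 ∈ [-1.2, 0.2) → IN Λ
#3 (-2,0): internal coord -2 + (0)·τ' = -2.00000; -2.00000 ∉ [-1.2, 0.2) → out
#4 (0,6): internal coord 0 + (6)·τ' = -1.15549; -1.15549 ∈ [-1.2, 0.2) → IN Λ
#5 (0,-4): internal coord 0 + (-4)·τ' = +0.77033; +0.77033 ∉ [-1.2, 0.2) → out

2, 4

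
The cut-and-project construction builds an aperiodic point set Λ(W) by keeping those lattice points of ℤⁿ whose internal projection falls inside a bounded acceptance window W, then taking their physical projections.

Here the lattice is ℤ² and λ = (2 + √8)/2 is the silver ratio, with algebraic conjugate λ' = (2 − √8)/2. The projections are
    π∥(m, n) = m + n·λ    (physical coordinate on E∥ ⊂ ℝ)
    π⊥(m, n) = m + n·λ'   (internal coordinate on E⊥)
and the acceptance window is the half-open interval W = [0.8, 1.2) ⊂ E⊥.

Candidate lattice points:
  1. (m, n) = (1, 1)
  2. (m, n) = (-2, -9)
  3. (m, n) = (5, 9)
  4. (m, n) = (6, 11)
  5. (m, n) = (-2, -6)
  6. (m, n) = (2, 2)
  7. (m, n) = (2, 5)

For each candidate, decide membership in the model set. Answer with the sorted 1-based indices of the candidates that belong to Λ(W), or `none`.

6

Numerically λ ≈ 2.4142 and λ' = −1/λ ≈ -0.4142.
candidate 1: (m,n)=(1,1) → π∥ = 1+1·λ ≈ 3.4142, π⊥ = 1+1·λ' ≈ 0.5858 ∉ [0.8, 1.2) ⇒ out
candidate 2: (m,n)=(-2,-9) → π∥ = -2-9·λ ≈ -23.7279, π⊥ = -2-9·λ' ≈ 1.7279 ∉ [0.8, 1.2) ⇒ out
candidate 3: (m,n)=(5,9) → π∥ = 5+9·λ ≈ 26.7279, π⊥ = 5+9·λ' ≈ 1.2721 ∉ [0.8, 1.2) ⇒ out
candidate 4: (m,n)=(6,11) → π∥ = 6+11·λ ≈ 32.5563, π⊥ = 6+11·λ' ≈ 1.4437 ∉ [0.8, 1.2) ⇒ out
candidate 5: (m,n)=(-2,-6) → π∥ = -2-6·λ ≈ -16.4853, π⊥ = -2-6·λ' ≈ 0.4853 ∉ [0.8, 1.2) ⇒ out
candidate 6: (m,n)=(2,2) → π∥ = 2+2·λ ≈ 6.8284, π⊥ = 2+2·λ' ≈ 1.1716 ∈ [0.8, 1.2) ⇒ IN Λ
candidate 7: (m,n)=(2,5) → π∥ = 2+5·λ ≈ 14.0711, π⊥ = 2+5·λ' ≈ -0.0711 ∉ [0.8, 1.2) ⇒ out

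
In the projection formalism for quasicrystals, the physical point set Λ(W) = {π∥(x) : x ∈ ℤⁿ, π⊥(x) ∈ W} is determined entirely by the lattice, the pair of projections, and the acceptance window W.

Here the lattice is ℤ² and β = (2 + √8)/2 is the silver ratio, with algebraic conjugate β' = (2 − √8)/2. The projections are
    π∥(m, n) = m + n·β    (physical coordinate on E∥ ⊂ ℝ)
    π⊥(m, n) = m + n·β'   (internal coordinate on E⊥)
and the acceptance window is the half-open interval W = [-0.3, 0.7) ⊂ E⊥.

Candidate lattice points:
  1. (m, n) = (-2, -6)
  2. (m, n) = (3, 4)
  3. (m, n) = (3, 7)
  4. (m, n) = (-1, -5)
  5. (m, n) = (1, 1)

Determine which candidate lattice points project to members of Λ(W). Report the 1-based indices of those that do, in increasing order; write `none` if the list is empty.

1, 3, 5

Compute β' = (2−√8)/2 = -0.414214, so π⊥(m,n) = m -0.414214·n.
#1 (-2,-6): internal coord -2 + (-6)·β' = +0.485281; +0.485281 ∈ [-0.3, 0.7) → IN Λ
#2 (3,4): internal coord 3 + (4)·β' = +1.343146; +1.343146 ∉ [-0.3, 0.7) → out
#3 (3,7): internal coord 3 + (7)·β' = +0.100505; +0.100505 ∈ [-0.3, 0.7) → IN Λ
#4 (-1,-5): internal coord -1 + (-5)·β' = +1.071068; +1.071068 ∉ [-0.3, 0.7) → out
#5 (1,1): internal coord 1 + (1)·β' = +0.585786; +0.585786 ∈ [-0.3, 0.7) → IN Λ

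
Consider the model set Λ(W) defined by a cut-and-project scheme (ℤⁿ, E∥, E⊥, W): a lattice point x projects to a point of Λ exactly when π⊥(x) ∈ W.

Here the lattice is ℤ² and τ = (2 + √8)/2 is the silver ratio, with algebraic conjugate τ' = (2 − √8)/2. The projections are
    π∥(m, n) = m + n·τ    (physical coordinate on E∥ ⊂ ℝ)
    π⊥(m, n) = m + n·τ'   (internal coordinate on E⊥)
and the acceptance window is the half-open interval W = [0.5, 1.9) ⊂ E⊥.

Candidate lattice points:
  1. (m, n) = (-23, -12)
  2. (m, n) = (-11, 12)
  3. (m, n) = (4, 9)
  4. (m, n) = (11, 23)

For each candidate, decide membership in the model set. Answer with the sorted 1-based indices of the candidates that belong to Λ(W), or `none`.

Numerically τ ≈ 2.414214 and τ' = −1/τ ≈ -0.414214.
[1] lift (-23,-12): star map gives -18.029437; window check 0.5 ≤ -18.029437 < 1.9 is false → out
[2] lift (-11,12): star map gives -15.970563; window check 0.5 ≤ -15.970563 < 1.9 is false → out
[3] lift (4,9): star map gives 0.272078; window check 0.5 ≤ 0.272078 < 1.9 is false → out
[4] lift (11,23): star map gives 1.473088; window check 0.5 ≤ 1.473088 < 1.9 is true → IN Λ

4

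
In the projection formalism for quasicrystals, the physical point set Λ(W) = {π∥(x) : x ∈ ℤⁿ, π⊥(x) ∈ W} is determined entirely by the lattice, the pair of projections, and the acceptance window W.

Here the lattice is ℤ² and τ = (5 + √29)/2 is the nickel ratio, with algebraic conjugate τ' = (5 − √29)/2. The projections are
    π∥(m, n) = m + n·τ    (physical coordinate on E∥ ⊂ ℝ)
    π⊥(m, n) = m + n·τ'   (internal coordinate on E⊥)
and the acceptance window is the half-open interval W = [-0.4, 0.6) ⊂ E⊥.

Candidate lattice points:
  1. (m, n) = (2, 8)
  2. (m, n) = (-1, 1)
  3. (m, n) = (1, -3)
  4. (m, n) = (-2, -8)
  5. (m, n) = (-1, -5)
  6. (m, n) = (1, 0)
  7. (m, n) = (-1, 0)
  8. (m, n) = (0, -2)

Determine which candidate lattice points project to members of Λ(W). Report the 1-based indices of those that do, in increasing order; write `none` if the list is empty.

τ' = (5−√29)/2 ≈ -0.192582.
[1] lift (2,8): star map gives 0.459341; window check -0.4 ≤ 0.459341 < 0.6 is true → IN Λ
[2] lift (-1,1): star map gives -1.192582; window check -0.4 ≤ -1.192582 < 0.6 is false → out
[3] lift (1,-3): star map gives 1.577747; window check -0.4 ≤ 1.577747 < 0.6 is false → out
[4] lift (-2,-8): star map gives -0.459341; window check -0.4 ≤ -0.459341 < 0.6 is false → out
[5] lift (-1,-5): star map gives -0.037088; window check -0.4 ≤ -0.037088 < 0.6 is true → IN Λ
[6] lift (1,0): star map gives 1.000000; window check -0.4 ≤ 1.000000 < 0.6 is false → out
[7] lift (-1,0): star map gives -1.000000; window check -0.4 ≤ -1.000000 < 0.6 is false → out
[8] lift (0,-2): star map gives 0.385165; window check -0.4 ≤ 0.385165 < 0.6 is true → IN Λ

1, 5, 8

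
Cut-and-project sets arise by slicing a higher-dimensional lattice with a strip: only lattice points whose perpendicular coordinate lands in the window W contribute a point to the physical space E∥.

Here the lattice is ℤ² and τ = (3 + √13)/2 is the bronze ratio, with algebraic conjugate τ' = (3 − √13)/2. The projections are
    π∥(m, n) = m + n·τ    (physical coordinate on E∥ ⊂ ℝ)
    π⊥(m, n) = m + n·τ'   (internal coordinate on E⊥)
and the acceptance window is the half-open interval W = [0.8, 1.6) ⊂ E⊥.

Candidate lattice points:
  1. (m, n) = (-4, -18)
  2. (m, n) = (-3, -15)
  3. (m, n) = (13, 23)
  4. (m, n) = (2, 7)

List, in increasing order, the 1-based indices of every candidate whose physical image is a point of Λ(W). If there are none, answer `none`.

1, 2

Compute τ' = (3−√13)/2 = -0.30278, so π⊥(m,n) = m -0.30278·n.
#1 (-4,-18): internal coord -4 + (-18)·τ' = +1.44996; +1.44996 ∈ [0.8, 1.6) → IN Λ
#2 (-3,-15): internal coord -3 + (-15)·τ' = +1.54163; +1.54163 ∈ [0.8, 1.6) → IN Λ
#3 (13,23): internal coord 13 + (23)·τ' = +6.03616; +6.03616 ∉ [0.8, 1.6) → out
#4 (2,7): internal coord 2 + (7)·τ' = -0.11943; -0.11943 ∉ [0.8, 1.6) → out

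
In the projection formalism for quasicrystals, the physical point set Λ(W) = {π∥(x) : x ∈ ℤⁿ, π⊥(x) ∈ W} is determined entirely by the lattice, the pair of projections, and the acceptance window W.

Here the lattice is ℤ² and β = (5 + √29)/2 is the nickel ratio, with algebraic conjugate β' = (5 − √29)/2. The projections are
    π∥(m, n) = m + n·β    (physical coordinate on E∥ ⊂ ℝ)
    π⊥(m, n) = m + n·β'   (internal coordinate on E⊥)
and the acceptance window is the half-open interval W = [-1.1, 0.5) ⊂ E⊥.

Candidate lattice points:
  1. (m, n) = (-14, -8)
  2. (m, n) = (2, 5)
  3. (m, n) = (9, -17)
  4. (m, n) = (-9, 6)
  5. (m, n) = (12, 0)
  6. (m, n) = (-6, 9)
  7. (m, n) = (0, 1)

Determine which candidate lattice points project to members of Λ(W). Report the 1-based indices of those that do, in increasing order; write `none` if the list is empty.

Numerically β ≈ 5.192582 and β' = −1/β ≈ -0.192582.
#1 (-14,-8): internal coord -14 + (-8)·β' = -12.459341; -12.459341 ∉ [-1.1, 0.5) → out
#2 (2,5): internal coord 2 + (5)·β' = +1.037088; +1.037088 ∉ [-1.1, 0.5) → out
#3 (9,-17): internal coord 9 + (-17)·β' = +12.273901; +12.273901 ∉ [-1.1, 0.5) → out
#4 (-9,6): internal coord -9 + (6)·β' = -10.155494; -10.155494 ∉ [-1.1, 0.5) → out
#5 (12,0): internal coord 12 + (0)·β' = +12.000000; +12.000000 ∉ [-1.1, 0.5) → out
#6 (-6,9): internal coord -6 + (9)·β' = -7.733242; -7.733242 ∉ [-1.1, 0.5) → out
#7 (0,1): internal coord 0 + (1)·β' = -0.192582; -0.192582 ∈ [-1.1, 0.5) → IN Λ

7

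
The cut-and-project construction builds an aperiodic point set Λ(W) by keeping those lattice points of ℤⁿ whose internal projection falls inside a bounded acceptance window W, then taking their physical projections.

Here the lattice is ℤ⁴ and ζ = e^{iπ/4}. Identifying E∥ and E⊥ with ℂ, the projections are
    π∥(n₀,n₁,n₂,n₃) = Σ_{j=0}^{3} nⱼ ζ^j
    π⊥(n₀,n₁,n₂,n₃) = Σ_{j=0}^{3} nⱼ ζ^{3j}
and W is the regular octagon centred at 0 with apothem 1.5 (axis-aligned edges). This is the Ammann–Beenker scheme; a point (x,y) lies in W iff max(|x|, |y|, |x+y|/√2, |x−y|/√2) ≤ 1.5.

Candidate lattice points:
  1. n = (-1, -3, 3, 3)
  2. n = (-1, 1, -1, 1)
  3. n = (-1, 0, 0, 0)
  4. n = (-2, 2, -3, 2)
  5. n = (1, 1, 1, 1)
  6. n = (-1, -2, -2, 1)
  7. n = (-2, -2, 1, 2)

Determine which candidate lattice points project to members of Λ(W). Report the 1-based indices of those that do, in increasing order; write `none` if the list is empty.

3, 5, 7

π⊥(n) = n₀ + n₁ζ³ + n₂ζ⁶ + n₃ζ⁹ where ζ = e^{iπ/4}.
candidate 1: n = (-1, -3, 3, 3) → π⊥ ≈ (+3.242641, -3.000000); max(|x|,|y|,|x±y|/√2) = 4.414214 > 1.5 ⇒ ∉ W
candidate 2: n = (-1, 1, -1, 1) → π⊥ ≈ (-1.000000, +2.414214); max(|x|,|y|,|x±y|/√2) = 2.414214 > 1.5 ⇒ ∉ W
candidate 3: n = (-1, 0, 0, 0) → π⊥ ≈ (-1.000000, +0.000000); max(|x|,|y|,|x±y|/√2) = 1.000000 ≤ 1.5 ⇒ ∈ W
candidate 4: n = (-2, 2, -3, 2) → π⊥ ≈ (-2.000000, +5.828427); max(|x|,|y|,|x±y|/√2) = 5.828427 > 1.5 ⇒ ∉ W
candidate 5: n = (1, 1, 1, 1) → π⊥ ≈ (+1.000000, +0.414214); max(|x|,|y|,|x±y|/√2) = 1.000000 ≤ 1.5 ⇒ ∈ W
candidate 6: n = (-1, -2, -2, 1) → π⊥ ≈ (+1.121320, +1.292893); max(|x|,|y|,|x±y|/√2) = 1.707107 > 1.5 ⇒ ∉ W
candidate 7: n = (-2, -2, 1, 2) → π⊥ ≈ (+0.828427, -1.000000); max(|x|,|y|,|x±y|/√2) = 1.292893 ≤ 1.5 ⇒ ∈ W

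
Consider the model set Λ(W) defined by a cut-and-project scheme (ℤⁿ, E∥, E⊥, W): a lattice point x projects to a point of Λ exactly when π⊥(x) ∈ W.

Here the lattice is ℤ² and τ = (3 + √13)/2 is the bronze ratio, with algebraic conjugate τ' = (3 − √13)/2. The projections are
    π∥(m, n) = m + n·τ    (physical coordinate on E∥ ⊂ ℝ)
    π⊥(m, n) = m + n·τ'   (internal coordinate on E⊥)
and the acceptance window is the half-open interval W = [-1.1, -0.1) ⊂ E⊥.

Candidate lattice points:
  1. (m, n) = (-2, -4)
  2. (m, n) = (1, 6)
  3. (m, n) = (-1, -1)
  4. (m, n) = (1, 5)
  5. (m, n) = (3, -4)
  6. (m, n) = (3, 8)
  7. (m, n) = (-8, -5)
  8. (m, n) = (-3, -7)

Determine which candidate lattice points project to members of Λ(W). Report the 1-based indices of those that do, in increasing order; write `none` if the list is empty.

τ' = (3−√13)/2 ≈ -0.30278.
#1 (-2,-4): internal coord -2 + (-4)·τ' = -0.78890; -0.78890 ∈ [-1.1, -0.1) → IN Λ
#2 (1,6): internal coord 1 + (6)·τ' = -0.81665; -0.81665 ∈ [-1.1, -0.1) → IN Λ
#3 (-1,-1): internal coord -1 + (-1)·τ' = -0.69722; -0.69722 ∈ [-1.1, -0.1) → IN Λ
#4 (1,5): internal coord 1 + (5)·τ' = -0.51388; -0.51388 ∈ [-1.1, -0.1) → IN Λ
#5 (3,-4): internal coord 3 + (-4)·τ' = +4.21110; +4.21110 ∉ [-1.1, -0.1) → out
#6 (3,8): internal coord 3 + (8)·τ' = +0.57779; +0.57779 ∉ [-1.1, -0.1) → out
#7 (-8,-5): internal coord -8 + (-5)·τ' = -6.48612; -6.48612 ∉ [-1.1, -0.1) → out
#8 (-3,-7): internal coord -3 + (-7)·τ' = -0.88057; -0.88057 ∈ [-1.1, -0.1) → IN Λ

1, 2, 3, 4, 8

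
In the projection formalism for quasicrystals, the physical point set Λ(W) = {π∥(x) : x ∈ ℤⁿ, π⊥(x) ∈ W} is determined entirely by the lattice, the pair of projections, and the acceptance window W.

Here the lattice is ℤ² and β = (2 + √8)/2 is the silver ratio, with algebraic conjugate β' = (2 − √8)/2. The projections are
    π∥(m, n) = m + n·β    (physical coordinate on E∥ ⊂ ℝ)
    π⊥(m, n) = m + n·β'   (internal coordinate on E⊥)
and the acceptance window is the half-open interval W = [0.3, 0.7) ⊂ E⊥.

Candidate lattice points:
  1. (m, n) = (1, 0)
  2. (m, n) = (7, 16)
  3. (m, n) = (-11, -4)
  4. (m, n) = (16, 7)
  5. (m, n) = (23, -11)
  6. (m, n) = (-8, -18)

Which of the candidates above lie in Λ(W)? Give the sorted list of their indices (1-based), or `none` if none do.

2

Numerically β ≈ 2.414214 and β' = −1/β ≈ -0.414214.
#1 (1,0): internal coord 1 + (0)·β' = +1.000000; +1.000000 ∉ [0.3, 0.7) → out
#2 (7,16): internal coord 7 + (16)·β' = +0.372583; +0.372583 ∈ [0.3, 0.7) → IN Λ
#3 (-11,-4): internal coord -11 + (-4)·β' = -9.343146; -9.343146 ∉ [0.3, 0.7) → out
#4 (16,7): internal coord 16 + (7)·β' = +13.100505; +13.100505 ∉ [0.3, 0.7) → out
#5 (23,-11): internal coord 23 + (-11)·β' = +27.556349; +27.556349 ∉ [0.3, 0.7) → out
#6 (-8,-18): internal coord -8 + (-18)·β' = -0.544156; -0.544156 ∉ [0.3, 0.7) → out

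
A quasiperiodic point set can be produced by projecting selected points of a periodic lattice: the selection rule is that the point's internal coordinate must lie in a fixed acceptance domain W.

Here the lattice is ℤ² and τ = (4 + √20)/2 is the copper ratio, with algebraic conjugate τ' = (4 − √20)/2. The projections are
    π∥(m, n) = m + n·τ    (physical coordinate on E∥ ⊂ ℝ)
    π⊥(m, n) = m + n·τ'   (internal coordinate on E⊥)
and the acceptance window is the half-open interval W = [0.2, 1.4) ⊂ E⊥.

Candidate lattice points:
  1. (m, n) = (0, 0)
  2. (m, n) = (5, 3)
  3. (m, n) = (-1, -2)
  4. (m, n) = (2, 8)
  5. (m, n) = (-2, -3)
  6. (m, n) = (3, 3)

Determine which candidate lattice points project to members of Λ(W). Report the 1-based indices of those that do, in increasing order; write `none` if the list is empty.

Numerically τ ≈ 4.2361 and τ' = −1/τ ≈ -0.2361.
#1 (0,0): internal coord 0 + (0)·τ' = +0.0000; +0.0000 ∉ [0.2, 1.4) → out
#2 (5,3): internal coord 5 + (3)·τ' = +4.2918; +4.2918 ∉ [0.2, 1.4) → out
#3 (-1,-2): internal coord -1 + (-2)·τ' = -0.5279; -0.5279 ∉ [0.2, 1.4) → out
#4 (2,8): internal coord 2 + (8)·τ' = +0.1115; +0.1115 ∉ [0.2, 1.4) → out
#5 (-2,-3): internal coord -2 + (-3)·τ' = -1.2918; -1.2918 ∉ [0.2, 1.4) → out
#6 (3,3): internal coord 3 + (3)·τ' = +2.2918; +2.2918 ∉ [0.2, 1.4) → out

none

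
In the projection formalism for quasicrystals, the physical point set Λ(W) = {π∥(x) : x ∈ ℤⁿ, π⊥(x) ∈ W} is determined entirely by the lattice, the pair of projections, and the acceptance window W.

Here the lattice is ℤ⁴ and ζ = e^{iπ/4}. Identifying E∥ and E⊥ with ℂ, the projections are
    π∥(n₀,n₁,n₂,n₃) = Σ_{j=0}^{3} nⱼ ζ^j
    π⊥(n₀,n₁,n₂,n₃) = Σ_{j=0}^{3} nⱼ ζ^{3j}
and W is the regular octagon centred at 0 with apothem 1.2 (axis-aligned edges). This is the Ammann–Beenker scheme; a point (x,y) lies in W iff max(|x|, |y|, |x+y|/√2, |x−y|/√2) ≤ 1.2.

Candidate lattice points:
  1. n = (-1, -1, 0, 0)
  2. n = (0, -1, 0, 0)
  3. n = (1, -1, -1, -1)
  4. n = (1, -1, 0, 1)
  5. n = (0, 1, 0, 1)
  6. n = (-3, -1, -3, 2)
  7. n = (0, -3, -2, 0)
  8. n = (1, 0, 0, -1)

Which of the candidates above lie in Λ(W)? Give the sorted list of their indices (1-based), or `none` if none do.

1, 2, 3, 8

Internal map: ζ^{3j} for j=0..3 gives (1,0), (−√2/2,√2/2), (0,−1), (√2/2,√2/2).
#1 (-1, -1, 0, 0): internal (-0.292893, -0.707107); octagon support 0.707107 vs apothem 1.2 → ∈ W
#2 (0, -1, 0, 0): internal (0.707107, -0.707107); octagon support 1.000000 vs apothem 1.2 → ∈ W
#3 (1, -1, -1, -1): internal (1.000000, -0.414214); octagon support 1.000000 vs apothem 1.2 → ∈ W
#4 (1, -1, 0, 1): internal (2.414214, 0.000000); octagon support 2.414214 vs apothem 1.2 → ∉ W
#5 (0, 1, 0, 1): internal (0.000000, 1.414214); octagon support 1.414214 vs apothem 1.2 → ∉ W
#6 (-3, -1, -3, 2): internal (-0.878680, 3.707107); octagon support 3.707107 vs apothem 1.2 → ∉ W
#7 (0, -3, -2, 0): internal (2.121320, -0.121320); octagon support 2.121320 vs apothem 1.2 → ∉ W
#8 (1, 0, 0, -1): internal (0.292893, -0.707107); octagon support 0.707107 vs apothem 1.2 → ∈ W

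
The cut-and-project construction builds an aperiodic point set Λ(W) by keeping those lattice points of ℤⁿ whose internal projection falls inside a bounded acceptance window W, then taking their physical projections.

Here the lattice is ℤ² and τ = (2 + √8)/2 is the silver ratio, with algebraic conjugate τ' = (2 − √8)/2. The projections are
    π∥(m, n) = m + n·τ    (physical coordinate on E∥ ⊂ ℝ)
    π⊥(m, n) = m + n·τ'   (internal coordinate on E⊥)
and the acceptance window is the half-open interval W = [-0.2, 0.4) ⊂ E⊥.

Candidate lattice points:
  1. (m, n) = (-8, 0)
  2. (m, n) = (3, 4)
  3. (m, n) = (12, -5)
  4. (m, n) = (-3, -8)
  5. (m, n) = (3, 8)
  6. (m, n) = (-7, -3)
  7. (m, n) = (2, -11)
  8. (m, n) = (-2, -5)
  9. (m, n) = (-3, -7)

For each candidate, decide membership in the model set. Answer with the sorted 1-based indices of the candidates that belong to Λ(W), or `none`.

4, 8, 9

τ' = (2−√8)/2 ≈ -0.41421.
[1] lift (-8,0): star map gives -8.00000; window check -0.2 ≤ -8.00000 < 0.4 is false → out
[2] lift (3,4): star map gives 1.34315; window check -0.2 ≤ 1.34315 < 0.4 is false → out
[3] lift (12,-5): star map gives 14.07107; window check -0.2 ≤ 14.07107 < 0.4 is false → out
[4] lift (-3,-8): star map gives 0.31371; window check -0.2 ≤ 0.31371 < 0.4 is true → IN Λ
[5] lift (3,8): star map gives -0.31371; window check -0.2 ≤ -0.31371 < 0.4 is false → out
[6] lift (-7,-3): star map gives -5.75736; window check -0.2 ≤ -5.75736 < 0.4 is false → out
[7] lift (2,-11): star map gives 6.55635; window check -0.2 ≤ 6.55635 < 0.4 is false → out
[8] lift (-2,-5): star map gives 0.07107; window check -0.2 ≤ 0.07107 < 0.4 is true → IN Λ
[9] lift (-3,-7): star map gives -0.10051; window check -0.2 ≤ -0.10051 < 0.4 is true → IN Λ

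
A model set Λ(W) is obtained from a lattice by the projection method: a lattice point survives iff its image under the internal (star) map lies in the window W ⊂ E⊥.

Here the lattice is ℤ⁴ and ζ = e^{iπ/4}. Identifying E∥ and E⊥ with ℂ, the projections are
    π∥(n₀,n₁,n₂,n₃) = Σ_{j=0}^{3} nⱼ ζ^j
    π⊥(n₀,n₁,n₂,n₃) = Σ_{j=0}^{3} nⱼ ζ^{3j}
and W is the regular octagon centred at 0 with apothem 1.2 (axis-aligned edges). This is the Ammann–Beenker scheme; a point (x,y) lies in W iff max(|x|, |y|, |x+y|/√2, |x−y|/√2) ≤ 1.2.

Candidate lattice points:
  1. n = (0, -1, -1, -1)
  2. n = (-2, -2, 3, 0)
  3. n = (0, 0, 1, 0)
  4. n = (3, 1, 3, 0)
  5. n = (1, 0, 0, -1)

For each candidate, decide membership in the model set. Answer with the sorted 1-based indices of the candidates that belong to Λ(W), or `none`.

Internal map: ζ^{3j} for j=0..3 gives (1,0), (−√2/2,√2/2), (0,−1), (√2/2,√2/2).
candidate 1: n = (0, -1, -1, -1) → π⊥ ≈ (+0.00000, -0.41421); max(|x|,|y|,|x±y|/√2) = 0.41421 ≤ 1.2 ⇒ ∈ W
candidate 2: n = (-2, -2, 3, 0) → π⊥ ≈ (-0.58579, -4.41421); max(|x|,|y|,|x±y|/√2) = 4.41421 > 1.2 ⇒ ∉ W
candidate 3: n = (0, 0, 1, 0) → π⊥ ≈ (+0.00000, -1.00000); max(|x|,|y|,|x±y|/√2) = 1.00000 ≤ 1.2 ⇒ ∈ W
candidate 4: n = (3, 1, 3, 0) → π⊥ ≈ (+2.29289, -2.29289); max(|x|,|y|,|x±y|/√2) = 3.24264 > 1.2 ⇒ ∉ W
candidate 5: n = (1, 0, 0, -1) → π⊥ ≈ (+0.29289, -0.70711); max(|x|,|y|,|x±y|/√2) = 0.70711 ≤ 1.2 ⇒ ∈ W

1, 3, 5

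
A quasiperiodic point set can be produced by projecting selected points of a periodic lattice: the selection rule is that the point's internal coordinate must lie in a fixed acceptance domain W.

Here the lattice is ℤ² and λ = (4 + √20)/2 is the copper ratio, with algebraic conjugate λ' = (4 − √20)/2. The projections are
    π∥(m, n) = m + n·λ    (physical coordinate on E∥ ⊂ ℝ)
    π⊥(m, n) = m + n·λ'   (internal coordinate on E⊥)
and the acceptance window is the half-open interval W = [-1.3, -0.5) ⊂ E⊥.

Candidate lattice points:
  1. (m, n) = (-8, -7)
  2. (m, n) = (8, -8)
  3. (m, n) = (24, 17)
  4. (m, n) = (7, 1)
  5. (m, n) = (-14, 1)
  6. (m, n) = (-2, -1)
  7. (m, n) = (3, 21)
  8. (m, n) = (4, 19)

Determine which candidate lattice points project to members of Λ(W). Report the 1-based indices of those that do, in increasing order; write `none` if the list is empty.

none

Numerically λ ≈ 4.23607 and λ' = −1/λ ≈ -0.23607.
#1 (-8,-7): internal coord -8 + (-7)·λ' = -6.34752; -6.34752 ∉ [-1.3, -0.5) → out
#2 (8,-8): internal coord 8 + (-8)·λ' = +9.88854; +9.88854 ∉ [-1.3, -0.5) → out
#3 (24,17): internal coord 24 + (17)·λ' = +19.98684; +19.98684 ∉ [-1.3, -0.5) → out
#4 (7,1): internal coord 7 + (1)·λ' = +6.76393; +6.76393 ∉ [-1.3, -0.5) → out
#5 (-14,1): internal coord -14 + (1)·λ' = -14.23607; -14.23607 ∉ [-1.3, -0.5) → out
#6 (-2,-1): internal coord -2 + (-1)·λ' = -1.76393; -1.76393 ∉ [-1.3, -0.5) → out
#7 (3,21): internal coord 3 + (21)·λ' = -1.95743; -1.95743 ∉ [-1.3, -0.5) → out
#8 (4,19): internal coord 4 + (19)·λ' = -0.48529; -0.48529 ∉ [-1.3, -0.5) → out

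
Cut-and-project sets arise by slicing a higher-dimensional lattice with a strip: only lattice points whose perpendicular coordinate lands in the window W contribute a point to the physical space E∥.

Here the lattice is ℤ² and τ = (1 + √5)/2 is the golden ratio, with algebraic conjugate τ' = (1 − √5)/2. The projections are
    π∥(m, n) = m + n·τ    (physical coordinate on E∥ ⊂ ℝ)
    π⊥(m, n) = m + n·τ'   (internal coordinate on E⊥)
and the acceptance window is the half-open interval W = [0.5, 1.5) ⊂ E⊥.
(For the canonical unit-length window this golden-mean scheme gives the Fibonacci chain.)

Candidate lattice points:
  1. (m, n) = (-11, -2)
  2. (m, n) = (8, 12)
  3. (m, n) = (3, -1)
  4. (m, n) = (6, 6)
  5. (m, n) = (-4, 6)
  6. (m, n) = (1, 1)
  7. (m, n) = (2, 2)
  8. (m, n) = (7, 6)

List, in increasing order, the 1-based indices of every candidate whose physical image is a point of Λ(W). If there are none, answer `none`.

Compute τ' = (1−√5)/2 = -0.618034, so π⊥(m,n) = m -0.618034·n.
[1] lift (-11,-2): star map gives -9.763932; window check 0.5 ≤ -9.763932 < 1.5 is false → out
[2] lift (8,12): star map gives 0.583592; window check 0.5 ≤ 0.583592 < 1.5 is true → IN Λ
[3] lift (3,-1): star map gives 3.618034; window check 0.5 ≤ 3.618034 < 1.5 is false → out
[4] lift (6,6): star map gives 2.291796; window check 0.5 ≤ 2.291796 < 1.5 is false → out
[5] lift (-4,6): star map gives -7.708204; window check 0.5 ≤ -7.708204 < 1.5 is false → out
[6] lift (1,1): star map gives 0.381966; window check 0.5 ≤ 0.381966 < 1.5 is false → out
[7] lift (2,2): star map gives 0.763932; window check 0.5 ≤ 0.763932 < 1.5 is true → IN Λ
[8] lift (7,6): star map gives 3.291796; window check 0.5 ≤ 3.291796 < 1.5 is false → out

2, 7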